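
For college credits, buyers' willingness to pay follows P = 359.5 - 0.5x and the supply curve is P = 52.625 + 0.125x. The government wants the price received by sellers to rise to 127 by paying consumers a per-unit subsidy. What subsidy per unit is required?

At a seller price of 127, quantity supplied is -421 + 8·127 = 595.
Buyers absorb 595 only when they pay Pb = 359.5 − 0.5·595 = 62.
s = Ps − Pb = 127 − 62 = 65.

Required subsidy s = 65 per unit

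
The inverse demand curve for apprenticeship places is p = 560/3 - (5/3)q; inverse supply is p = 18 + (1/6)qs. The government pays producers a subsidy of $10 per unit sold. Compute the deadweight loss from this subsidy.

Pre-subsidy: 560/3 - (5/3)q = 18 + (1/6)q gives q* = 92 and p* = 100/3.
With the subsidy, sellers receive ps = pb + 10 for each unit, where pb is the price buyers pay.
On the curves, pb = 560/3 - (5/3)q and ps = 18 + (1/6)q; the wedge ps − pb = 10 gives 18 + (1/6)q − (560/3 - (5/3)q) = 10, so q' = 1072/11.
Then pb = 560/3 − (5/3)·(1072/11) = 800/33 and ps = 18 + (1/6)·(1072/11) = 1130/33.
The subsidy expands output by 1072/11 − 92 = 60/11 past the efficient level; on those units the gap between marginal cost and willingness to pay runs from 0 up to 10.
DWL = ½ × 10 × 60/11 = 300/11.

Deadweight loss = 300/11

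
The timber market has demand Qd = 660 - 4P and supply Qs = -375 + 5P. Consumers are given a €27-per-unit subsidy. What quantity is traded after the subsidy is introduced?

Pre-subsidy: 660 - 4P = -375 + 5P gives P* = 115, Q* = 200.
With the rebate, buyers effectively pay Pb = Ps − 27, where Ps is the price sellers receive.
Demand in terms of Ps becomes Qd = 660 − 4(Ps − 27) = 768 - 4Ps. Setting this equal to supply: 768 - 4Ps = -375 + 5Ps, so Ps = 127.
Buyers pay Pb = 127 − 27 = 100; Q' = -375 + 5·127 = 260.

Q' = 260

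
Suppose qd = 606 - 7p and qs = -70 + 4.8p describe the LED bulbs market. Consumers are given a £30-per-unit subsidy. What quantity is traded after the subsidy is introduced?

q' = 17134/59

Pre-subsidy: 606 - 7p = -70 + 4.8p gives p* = 3380/59, q* = 12094/59.
With the rebate, buyers effectively pay pb = ps − 30, where ps is the price sellers receive.
Demand in terms of ps becomes qd = 606 − 7(ps − 30) = 816 - 7ps. Setting this equal to supply: 816 - 7ps = -70 + 4.8ps, so ps = 4430/59.
Buyers pay pb = 4430/59 − 30 = 2660/59; q' = -70 + 4.8·(4430/59) = 17134/59.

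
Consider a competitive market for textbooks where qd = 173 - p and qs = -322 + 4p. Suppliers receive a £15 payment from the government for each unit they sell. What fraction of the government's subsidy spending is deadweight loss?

DWL / government spending = 3/43

Pre-subsidy: 173 - p = -322 + 4p gives p* = 99, q* = 74.
With the subsidy, sellers receive ps = pb + 15 for each unit, where pb is the price buyers pay.
Supply in terms of pb becomes qs = -322 + 4(pb + 15) = -262 + 4pb. Setting this equal to demand: 173 - pb = -262 + 4pb, so pb = 87.
Sellers receive ps = 87 + 15 = 102; q' = 173 − 1·87 = 86.
ΔCS = ½(74 + 86)(99 − 87) = 960; ΔPS = ½(74 + 86)(102 − 99) = 240.
Government spending = 15 × 86 = 1290.
DWL = ½ × 15 × (86 − 74) = 90; fraction = 90 / 1290 = 3/43.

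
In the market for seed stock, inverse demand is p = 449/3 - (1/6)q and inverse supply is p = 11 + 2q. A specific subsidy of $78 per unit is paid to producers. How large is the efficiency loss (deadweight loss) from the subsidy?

Deadweight loss = $1404

Pre-subsidy: 449/3 - (1/6)q = 11 + 2q gives q* = 64 and p* = 139.
With the subsidy, sellers receive ps = pb + 78 for each unit, where pb is the price buyers pay.
On the curves, pb = 449/3 - (1/6)q and ps = 11 + 2q; the wedge ps − pb = 78 gives 11 + 2q − (449/3 - (1/6)q) = 78, so q' = 100.
Then pb = 449/3 − (1/6)·100 = 133 and ps = 11 + 2·100 = 211.
The subsidy expands output by 100 − 64 = 36 past the efficient level; on those units the gap between marginal cost and willingness to pay runs from 0 up to 78.
DWL = ½ × 78 × 36 = 1404.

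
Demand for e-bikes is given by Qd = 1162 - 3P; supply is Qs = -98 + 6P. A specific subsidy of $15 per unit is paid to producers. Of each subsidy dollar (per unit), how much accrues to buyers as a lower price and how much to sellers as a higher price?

Buyers gain $10 per unit; sellers gain $5 per unit

Pre-subsidy: 1162 - 3P = -98 + 6P gives P* = 140, Q* = 742.
With the subsidy, sellers receive Ps = Pb + 15 for each unit, where Pb is the price buyers pay.
Supply in terms of Pb becomes Qs = -98 + 6(Pb + 15) = -8 + 6Pb. Setting this equal to demand: 1162 - 3Pb = -8 + 6Pb, so Pb = 130.
Sellers receive Ps = 130 + 15 = 145; Q' = 1162 − 3·130 = 772.
Buyers' price falls by P* − Pb = 140 − 130 = 10; sellers' price rises by Ps − P* = 145 − 140 = 5.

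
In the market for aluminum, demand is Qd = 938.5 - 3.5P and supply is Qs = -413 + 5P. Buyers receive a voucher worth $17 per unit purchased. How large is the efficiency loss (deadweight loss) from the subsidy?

Deadweight loss = $297.5

Pre-subsidy: 938.5 - 3.5P = -413 + 5P gives P* = 159, Q* = 382.
With the rebate, buyers effectively pay Pb = Ps − 17, where Ps is the price sellers receive.
Demand in terms of Ps becomes Qd = 938.5 − 3.5(Ps − 17) = 998 - 3.5Ps. Setting this equal to supply: 998 - 3.5Ps = -413 + 5Ps, so Ps = 166.
Buyers pay Pb = 166 − 17 = 149; Q' = -413 + 5·166 = 417.
The subsidy expands output by 417 − 382 = 35 past the efficient level; on those units the gap between marginal cost and willingness to pay runs from 0 up to 17.
DWL = ½ × 17 × 35 = 297.5.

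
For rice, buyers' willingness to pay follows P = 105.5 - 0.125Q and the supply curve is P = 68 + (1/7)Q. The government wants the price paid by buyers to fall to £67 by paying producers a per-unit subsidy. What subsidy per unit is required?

At a buyer price of 67, quantity demanded is 844 − 8·67 = 308.
Sellers supply 308 only when they receive Ps = 68 + (1/7)·308 = 112.
s = Ps − Pb = 112 − 67 = 45.

Required subsidy s = £45 per unit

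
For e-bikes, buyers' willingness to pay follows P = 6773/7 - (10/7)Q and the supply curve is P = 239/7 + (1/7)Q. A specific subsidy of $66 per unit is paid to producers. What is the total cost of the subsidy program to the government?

Pre-subsidy: 6773/7 - (10/7)Q = 239/7 + (1/7)Q gives Q* = 594 and P* = 119.
With the subsidy, sellers receive Ps = Pb + 66 for each unit, where Pb is the price buyers pay.
On the curves, Pb = 6773/7 - (10/7)Q and Ps = 239/7 + (1/7)Q; the wedge Ps − Pb = 66 gives 239/7 + (1/7)Q − (6773/7 - (10/7)Q) = 66, so Q' = 636.
Then Pb = 6773/7 − (10/7)·636 = 59 and Ps = 239/7 + (1/7)·636 = 125.
Government outlay = subsidy × quantity = 66 × 636 = 41976.

Government cost = $41976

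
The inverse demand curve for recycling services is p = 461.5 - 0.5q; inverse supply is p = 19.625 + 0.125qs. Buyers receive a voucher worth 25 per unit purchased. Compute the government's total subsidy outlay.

Government cost = 18675

Pre-subsidy: 461.5 - 0.5q = 19.625 + 0.125q gives q* = 707 and p* = 108.
With the rebate, buyers effectively pay pb = ps − 25, where ps is the price sellers receive.
On the curves, pb = 461.5 - 0.5q and ps = 19.625 + 0.125q; the wedge ps − pb = 25 gives 19.625 + 0.125q − (461.5 - 0.5q) = 25, so q' = 747.
Then pb = 461.5 − 0.5·747 = 88 and ps = 19.625 + 0.125·747 = 113.
Government outlay = subsidy × quantity = 25 × 747 = 18675.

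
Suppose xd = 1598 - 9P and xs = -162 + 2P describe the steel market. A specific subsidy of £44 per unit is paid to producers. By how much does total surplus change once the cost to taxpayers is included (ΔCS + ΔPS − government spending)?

Pre-subsidy: 1598 - 9P = -162 + 2P gives P* = 160, x* = 158.
With the subsidy, sellers receive Ps = Pb + 44 for each unit, where Pb is the price buyers pay.
Supply in terms of Pb becomes xs = -162 + 2(Pb + 44) = -74 + 2Pb. Setting this equal to demand: 1598 - 9Pb = -74 + 2Pb, so Pb = 152.
Sellers receive Ps = 152 + 44 = 196; x' = 1598 − 9·152 = 230.
ΔCS = ½(158 + 230)(160 − 152) = 1552; ΔPS = ½(158 + 230)(196 − 160) = 6984.
Government spending = 44 × 230 = 10120.
Net change = 1552 + 6984 − 10120 = -1584. The loss equals the DWL triangle ½·44·72.

Net change in total surplus = -£1584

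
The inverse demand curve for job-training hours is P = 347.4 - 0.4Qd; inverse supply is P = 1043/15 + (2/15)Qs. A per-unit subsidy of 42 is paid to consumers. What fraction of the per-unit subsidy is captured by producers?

Producer share = 0.25

Pre-subsidy: 347.4 - 0.4Q = 1043/15 + (2/15)Q gives Q* = 521 and P* = 139.
With the rebate, buyers effectively pay Pb = Ps − 42, where Ps is the price sellers receive.
On the curves, Pb = 347.4 - 0.4Q and Ps = 1043/15 + (2/15)Q; the wedge Ps − Pb = 42 gives 1043/15 + (2/15)Q − (347.4 - 0.4Q) = 42, so Q' = 599.75.
Then Pb = 347.4 − 0.4·599.75 = 107.5 and Ps = 1043/15 + (2/15)·599.75 = 149.5.
Buyers' price falls by P* − Pb = 139 − 107.5 = 31.5; sellers' price rises by Ps − P* = 149.5 − 139 = 10.5.
So producers capture 10.5/42 = 0.25 of each unit of subsidy.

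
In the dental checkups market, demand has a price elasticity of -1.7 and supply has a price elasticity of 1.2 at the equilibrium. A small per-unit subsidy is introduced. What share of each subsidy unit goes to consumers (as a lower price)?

Consumer share = 12/29

For a small subsidy around the equilibrium, the benefit split depends on the relative slopes, which at a point are proportional to the elasticities.
Buyer share = εs/(εs + |εd|) = 1.2/(1.2 + 1.7) = 12/29; seller share = |εd|/(εs + |εd|) = 17/29.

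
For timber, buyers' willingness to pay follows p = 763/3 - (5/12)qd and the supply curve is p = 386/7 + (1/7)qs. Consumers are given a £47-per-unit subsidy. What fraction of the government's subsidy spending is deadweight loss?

Pre-subsidy: 763/3 - (5/12)q = 386/7 + (1/7)q gives q* = 356 and p* = 106.
With the rebate, buyers effectively pay pb = ps − 47, where ps is the price sellers receive.
On the curves, pb = 763/3 - (5/12)q and ps = 386/7 + (1/7)q; the wedge ps − pb = 47 gives 386/7 + (1/7)q − (763/3 - (5/12)q) = 47, so q' = 440.
Then pb = 763/3 − (5/12)·440 = 71 and ps = 386/7 + (1/7)·440 = 118.
ΔCS = ½(356 + 440)(106 − 71) = 13930; ΔPS = ½(356 + 440)(118 − 106) = 4776.
Government spending = 47 × 440 = 20680.
DWL = ½ × 47 × (440 − 356) = 1974; fraction = 1974 / 20680 = 21/220.

DWL / government spending = 21/220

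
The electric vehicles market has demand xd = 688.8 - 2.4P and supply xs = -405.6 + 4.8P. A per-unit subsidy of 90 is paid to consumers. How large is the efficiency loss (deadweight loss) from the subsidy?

Deadweight loss = 6480

Pre-subsidy: 688.8 - 2.4P = -405.6 + 4.8P gives P* = 152, x* = 324.
With the rebate, buyers effectively pay Pb = Ps − 90, where Ps is the price sellers receive.
Demand in terms of Ps becomes xd = 688.8 − 2.4(Ps − 90) = 904.8 - 2.4Ps. Setting this equal to supply: 904.8 - 2.4Ps = -405.6 + 4.8Ps, so Ps = 182.
Buyers pay Pb = 182 − 90 = 92; x' = -405.6 + 4.8·182 = 468.
The subsidy expands output by 468 − 324 = 144 past the efficient level; on those units the gap between marginal cost and willingness to pay runs from 0 up to 90.
DWL = ½ × 90 × 144 = 6480.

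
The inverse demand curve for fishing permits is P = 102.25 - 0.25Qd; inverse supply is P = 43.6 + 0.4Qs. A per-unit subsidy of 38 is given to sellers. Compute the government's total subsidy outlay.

Pre-subsidy: 102.25 - 0.25Q = 43.6 + 0.4Q gives Q* = 1173/13 and P* = 1036/13.
With the subsidy, sellers receive Ps = Pb + 38 for each unit, where Pb is the price buyers pay.
On the curves, Pb = 102.25 - 0.25Q and Ps = 43.6 + 0.4Q; the wedge Ps − Pb = 38 gives 43.6 + 0.4Q − (102.25 - 0.25Q) = 38, so Q' = 1933/13.
Then Pb = 102.25 − 0.25·(1933/13) = 846/13 and Ps = 43.6 + 0.4·(1933/13) = 1340/13.
Government outlay = subsidy × quantity = 38 × 1933/13 = 73454/13.

Government cost = 73454/13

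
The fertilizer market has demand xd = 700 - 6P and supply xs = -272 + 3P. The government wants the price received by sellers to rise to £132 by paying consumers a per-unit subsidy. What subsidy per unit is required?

Required subsidy s = £36 per unit

At a seller price of 132, quantity supplied is -272 + 3·132 = 124.
Buyers absorb 124 only when they pay Pb with 700 − 6·Pb = 124, i.e. Pb = 96.
s = Ps − Pb = 132 − 96 = 36.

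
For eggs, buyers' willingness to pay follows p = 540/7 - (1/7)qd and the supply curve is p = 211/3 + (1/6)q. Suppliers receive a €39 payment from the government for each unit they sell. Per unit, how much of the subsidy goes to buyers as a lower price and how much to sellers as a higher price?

Buyers gain €18 per unit; sellers gain €21 per unit

Pre-subsidy: 540/7 - (1/7)q = 211/3 + (1/6)q gives q* = 22 and p* = 74.
With the subsidy, sellers receive ps = pb + 39 for each unit, where pb is the price buyers pay.
On the curves, pb = 540/7 - (1/7)q and ps = 211/3 + (1/6)q; the wedge ps − pb = 39 gives 211/3 + (1/6)q − (540/7 - (1/7)q) = 39, so q' = 148.
Then pb = 540/7 − (1/7)·148 = 56 and ps = 211/3 + (1/6)·148 = 95.
Buyers' price falls by p* − pb = 74 − 56 = 18; sellers' price rises by ps − p* = 95 − 74 = 21.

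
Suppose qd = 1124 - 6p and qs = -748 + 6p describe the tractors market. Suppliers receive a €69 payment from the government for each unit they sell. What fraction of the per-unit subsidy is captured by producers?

Pre-subsidy: 1124 - 6p = -748 + 6p gives p* = 156, q* = 188.
With the subsidy, sellers receive ps = pb + 69 for each unit, where pb is the price buyers pay.
Supply in terms of pb becomes qs = -748 + 6(pb + 69) = -334 + 6pb. Setting this equal to demand: 1124 - 6pb = -334 + 6pb, so pb = 121.5.
Sellers receive ps = 121.5 + 69 = 190.5; q' = 1124 − 6·121.5 = 395.
Buyers' price falls by p* − pb = 156 − 121.5 = 34.5; sellers' price rises by ps − p* = 190.5 − 156 = 34.5.
So producers capture 34.5/69 = 0.5 of each unit of subsidy.

Producer share = 0.5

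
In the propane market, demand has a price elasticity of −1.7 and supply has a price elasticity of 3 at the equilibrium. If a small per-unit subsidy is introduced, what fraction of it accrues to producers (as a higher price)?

Producer share = 17/47

For a small subsidy around the equilibrium, the benefit split depends on the relative slopes, which at a point are proportional to the elasticities.
Buyer share = εs/(εs + |εd|) = 3/(3 + 1.7) = 30/47; seller share = |εd|/(εs + |εd|) = 17/47.
So producers capture 17/47 of the subsidy.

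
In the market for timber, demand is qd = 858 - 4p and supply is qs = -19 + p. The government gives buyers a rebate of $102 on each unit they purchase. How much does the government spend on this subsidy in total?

Pre-subsidy: 858 - 4p = -19 + p gives p* = 175.4, q* = 156.4.
With the rebate, buyers effectively pay pb = ps − 102, where ps is the price sellers receive.
Demand in terms of ps becomes qd = 858 − 4(ps − 102) = 1266 - 4ps. Setting this equal to supply: 1266 - 4ps = -19 + ps, so ps = 257.
Buyers pay pb = 257 − 102 = 155; q' = -19 + 1·257 = 238.
Government outlay = subsidy × quantity = 102 × 238 = 24276.

Government cost = $24276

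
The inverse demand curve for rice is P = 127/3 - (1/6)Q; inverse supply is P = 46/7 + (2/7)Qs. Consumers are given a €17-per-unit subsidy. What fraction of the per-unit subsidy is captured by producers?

Producer share = 12/19

Pre-subsidy: 127/3 - (1/6)Q = 46/7 + (2/7)Q gives Q* = 1502/19 and P* = 554/19.
With the rebate, buyers effectively pay Pb = Ps − 17, where Ps is the price sellers receive.
On the curves, Pb = 127/3 - (1/6)Q and Ps = 46/7 + (2/7)Q; the wedge Ps − Pb = 17 gives 46/7 + (2/7)Q − (127/3 - (1/6)Q) = 17, so Q' = 2216/19.
Then Pb = 127/3 − (1/6)·(2216/19) = 435/19 and Ps = 46/7 + (2/7)·(2216/19) = 758/19.
Buyers' price falls by P* − Pb = 554/19 − 435/19 = 119/19; sellers' price rises by Ps − P* = 758/19 − 554/19 = 204/19.
So producers capture (204/19)/17 = 12/19 of each unit of subsidy.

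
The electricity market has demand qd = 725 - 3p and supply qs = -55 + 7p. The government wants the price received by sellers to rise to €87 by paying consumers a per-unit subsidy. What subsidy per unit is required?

Required subsidy s = €30 per unit

At a seller price of 87, quantity supplied is -55 + 7·87 = 554.
Buyers absorb 554 only when they pay pb with 725 − 3·pb = 554, i.e. pb = 57.
s = ps − pb = 87 − 57 = 30.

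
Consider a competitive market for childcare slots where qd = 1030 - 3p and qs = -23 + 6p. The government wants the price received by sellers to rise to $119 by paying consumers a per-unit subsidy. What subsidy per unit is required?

At a seller price of 119, quantity supplied is -23 + 6·119 = 691.
Buyers absorb 691 only when they pay pb with 1030 − 3·pb = 691, i.e. pb = 113.
s = ps − pb = 119 − 113 = 6.

Required subsidy s = $6 per unit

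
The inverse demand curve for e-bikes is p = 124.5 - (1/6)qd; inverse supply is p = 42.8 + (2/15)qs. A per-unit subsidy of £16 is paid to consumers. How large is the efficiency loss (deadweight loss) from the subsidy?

Pre-subsidy: 124.5 - (1/6)q = 42.8 + (2/15)q gives q* = 817/3 and p* = 712/9.
With the rebate, buyers effectively pay pb = ps − 16, where ps is the price sellers receive.
On the curves, pb = 124.5 - (1/6)q and ps = 42.8 + (2/15)q; the wedge ps − pb = 16 gives 42.8 + (2/15)q − (124.5 - (1/6)q) = 16, so q' = 977/3.
Then pb = 124.5 − (1/6)·(977/3) = 632/9 and ps = 42.8 + (2/15)·(977/3) = 776/9.
The subsidy expands output by 977/3 − 817/3 = 160/3 past the efficient level; on those units the gap between marginal cost and willingness to pay runs from 0 up to 16.
DWL = ½ × 16 × 160/3 = 1280/3.

Deadweight loss = 1280/3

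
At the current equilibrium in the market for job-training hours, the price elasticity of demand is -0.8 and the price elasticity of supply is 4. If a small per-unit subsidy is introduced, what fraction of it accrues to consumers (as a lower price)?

For a small subsidy around the equilibrium, the benefit split depends on the relative slopes, which at a point are proportional to the elasticities.
Buyer share = εs/(εs + |εd|) = 4/(4 + 0.8) = 5/6; seller share = |εd|/(εs + |εd|) = 1/6.

Consumer share = 5/6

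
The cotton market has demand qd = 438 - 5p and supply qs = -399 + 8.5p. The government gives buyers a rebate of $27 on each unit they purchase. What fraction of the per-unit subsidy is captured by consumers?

Consumer share = 17/27

Pre-subsidy: 438 - 5p = -399 + 8.5p gives p* = 62, q* = 128.
With the rebate, buyers effectively pay pb = ps − 27, where ps is the price sellers receive.
Demand in terms of ps becomes qd = 438 − 5(ps − 27) = 573 - 5ps. Setting this equal to supply: 573 - 5ps = -399 + 8.5ps, so ps = 72.
Buyers pay pb = 72 − 27 = 45; q' = -399 + 8.5·72 = 213.
Buyers' price falls by p* − pb = 62 − 45 = 17; sellers' price rises by ps − p* = 72 − 62 = 10.
So consumers capture 17/27 = 17/27 of each unit of subsidy.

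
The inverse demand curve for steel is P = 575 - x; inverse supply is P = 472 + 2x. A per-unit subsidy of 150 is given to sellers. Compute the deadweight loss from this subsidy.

Pre-subsidy: 575 - x = 472 + 2x gives x* = 103/3 and P* = 1622/3.
With the subsidy, sellers receive Ps = Pb + 150 for each unit, where Pb is the price buyers pay.
On the curves, Pb = 575 - x and Ps = 472 + 2x; the wedge Ps − Pb = 150 gives 472 + 2x − (575 - x) = 150, so x' = 253/3.
Then Pb = 575 − 1·(253/3) = 1472/3 and Ps = 472 + 2·(253/3) = 1922/3.
The subsidy expands output by 253/3 − 103/3 = 50 past the efficient level; on those units the gap between marginal cost and willingness to pay runs from 0 up to 150.
DWL = ½ × 150 × 50 = 3750.

Deadweight loss = 3750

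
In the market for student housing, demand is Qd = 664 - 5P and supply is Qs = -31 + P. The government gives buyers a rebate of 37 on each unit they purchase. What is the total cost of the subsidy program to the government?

Pre-subsidy: 664 - 5P = -31 + P gives P* = 695/6, Q* = 509/6.
With the rebate, buyers effectively pay Pb = Ps − 37, where Ps is the price sellers receive.
Demand in terms of Ps becomes Qd = 664 − 5(Ps − 37) = 849 - 5Ps. Setting this equal to supply: 849 - 5Ps = -31 + Ps, so Ps = 440/3.
Buyers pay Pb = 440/3 − 37 = 329/3; Q' = -31 + 1·(440/3) = 347/3.
Government outlay = subsidy × quantity = 37 × 347/3 = 12839/3.

Government cost = 12839/3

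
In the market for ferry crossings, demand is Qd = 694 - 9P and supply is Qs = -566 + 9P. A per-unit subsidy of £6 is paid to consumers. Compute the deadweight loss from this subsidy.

Deadweight loss = £81

Pre-subsidy: 694 - 9P = -566 + 9P gives P* = 70, Q* = 64.
With the rebate, buyers effectively pay Pb = Ps − 6, where Ps is the price sellers receive.
Demand in terms of Ps becomes Qd = 694 − 9(Ps − 6) = 748 - 9Ps. Setting this equal to supply: 748 - 9Ps = -566 + 9Ps, so Ps = 73.
Buyers pay Pb = 73 − 6 = 67; Q' = -566 + 9·73 = 91.
The subsidy expands output by 91 − 64 = 27 past the efficient level; on those units the gap between marginal cost and willingness to pay runs from 0 up to 6.
DWL = ½ × 6 × 27 = 81.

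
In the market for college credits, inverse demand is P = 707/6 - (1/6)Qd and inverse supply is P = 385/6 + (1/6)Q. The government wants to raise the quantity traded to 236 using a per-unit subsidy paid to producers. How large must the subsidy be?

At Q = 236, from the demand curve buyers pay Pb = 707/6 − (1/6)·236 = 78.5; from the supply curve sellers need Ps = 385/6 + (1/6)·236 = 103.5.
The subsidy must fill the gap: s = Ps − Pb = 103.5 − 78.5 = 25.

Required subsidy s = 25 per unit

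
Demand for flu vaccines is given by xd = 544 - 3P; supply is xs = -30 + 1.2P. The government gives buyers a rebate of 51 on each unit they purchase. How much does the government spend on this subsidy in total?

Government cost = 63444/7

Pre-subsidy: 544 - 3P = -30 + 1.2P gives P* = 410/3, x* = 134.
With the rebate, buyers effectively pay Pb = Ps − 51, where Ps is the price sellers receive.
Demand in terms of Ps becomes xd = 544 − 3(Ps − 51) = 697 - 3Ps. Setting this equal to supply: 697 - 3Ps = -30 + 1.2Ps, so Ps = 3635/21.
Buyers pay Pb = 3635/21 − 51 = 2564/21; x' = -30 + 1.2·(3635/21) = 1244/7.
Government outlay = subsidy × quantity = 51 × 1244/7 = 63444/7.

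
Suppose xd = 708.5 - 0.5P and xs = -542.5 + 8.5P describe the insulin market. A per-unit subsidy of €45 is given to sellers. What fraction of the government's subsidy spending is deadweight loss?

Pre-subsidy: 708.5 - 0.5P = -542.5 + 8.5P gives P* = 139, x* = 639.
With the subsidy, sellers receive Ps = Pb + 45 for each unit, where Pb is the price buyers pay.
Supply in terms of Pb becomes xs = -542.5 + 8.5(Pb + 45) = -160 + 8.5Pb. Setting this equal to demand: 708.5 - 0.5Pb = -160 + 8.5Pb, so Pb = 96.5.
Sellers receive Ps = 96.5 + 45 = 141.5; x' = 708.5 − 0.5·96.5 = 660.25.
ΔCS = ½(639 + 660.25)(139 − 96.5) = 27609.0625; ΔPS = ½(639 + 660.25)(141.5 − 139) = 1624.0625.
Government spending = 45 × 660.25 = 29711.25.
DWL = ½ × 45 × (660.25 − 639) = 478.125; fraction = 478.125 / 29711.25 = 85/5282.

DWL / government spending = 85/5282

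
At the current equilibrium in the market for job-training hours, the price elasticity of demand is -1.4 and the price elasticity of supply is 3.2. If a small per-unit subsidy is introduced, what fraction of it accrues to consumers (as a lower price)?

Consumer share = 16/23

For a small subsidy around the equilibrium, the benefit split depends on the relative slopes, which at a point are proportional to the elasticities.
Buyer share = εs/(εs + |εd|) = 3.2/(3.2 + 1.4) = 16/23; seller share = |εd|/(εs + |εd|) = 7/23.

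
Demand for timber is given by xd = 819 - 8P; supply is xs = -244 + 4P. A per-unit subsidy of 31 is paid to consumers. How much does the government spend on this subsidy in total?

Government cost = 5983

Pre-subsidy: 819 - 8P = -244 + 4P gives P* = 1063/12, x* = 331/3.
With the rebate, buyers effectively pay Pb = Ps − 31, where Ps is the price sellers receive.
Demand in terms of Ps becomes xd = 819 − 8(Ps − 31) = 1067 - 8Ps. Setting this equal to supply: 1067 - 8Ps = -244 + 4Ps, so Ps = 109.25.
Buyers pay Pb = 109.25 − 31 = 78.25; x' = -244 + 4·109.25 = 193.
Government outlay = subsidy × quantity = 31 × 193 = 5983.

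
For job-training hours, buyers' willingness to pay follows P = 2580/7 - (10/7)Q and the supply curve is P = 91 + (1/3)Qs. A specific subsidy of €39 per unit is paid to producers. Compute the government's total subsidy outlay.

Government cost = 259272/37

Pre-subsidy: 2580/7 - (10/7)Q = 91 + (1/3)Q gives Q* = 5829/37 and P* = 5310/37.
With the subsidy, sellers receive Ps = Pb + 39 for each unit, where Pb is the price buyers pay.
On the curves, Pb = 2580/7 - (10/7)Q and Ps = 91 + (1/3)Q; the wedge Ps − Pb = 39 gives 91 + (1/3)Q − (2580/7 - (10/7)Q) = 39, so Q' = 6648/37.
Then Pb = 2580/7 − (10/7)·(6648/37) = 4140/37 and Ps = 91 + (1/3)·(6648/37) = 5583/37.
Government outlay = subsidy × quantity = 39 × 6648/37 = 259272/37.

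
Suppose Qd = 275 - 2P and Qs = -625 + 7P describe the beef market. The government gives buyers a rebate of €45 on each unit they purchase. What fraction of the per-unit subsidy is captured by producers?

Producer share = 2/9

Pre-subsidy: 275 - 2P = -625 + 7P gives P* = 100, Q* = 75.
With the rebate, buyers effectively pay Pb = Ps − 45, where Ps is the price sellers receive.
Demand in terms of Ps becomes Qd = 275 − 2(Ps − 45) = 365 - 2Ps. Setting this equal to supply: 365 - 2Ps = -625 + 7Ps, so Ps = 110.
Buyers pay Pb = 110 − 45 = 65; Q' = -625 + 7·110 = 145.
Buyers' price falls by P* − Pb = 100 − 65 = 35; sellers' price rises by Ps − P* = 110 − 100 = 10.
So producers capture 10/45 = 2/9 of each unit of subsidy.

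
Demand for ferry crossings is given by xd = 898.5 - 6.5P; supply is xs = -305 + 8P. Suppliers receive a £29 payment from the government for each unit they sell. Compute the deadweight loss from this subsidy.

Deadweight loss = £1508

Pre-subsidy: 898.5 - 6.5P = -305 + 8P gives P* = 83, x* = 359.
With the subsidy, sellers receive Ps = Pb + 29 for each unit, where Pb is the price buyers pay.
Supply in terms of Pb becomes xs = -305 + 8(Pb + 29) = -73 + 8Pb. Setting this equal to demand: 898.5 - 6.5Pb = -73 + 8Pb, so Pb = 67.
Sellers receive Ps = 67 + 29 = 96; x' = 898.5 − 6.5·67 = 463.
The subsidy expands output by 463 − 359 = 104 past the efficient level; on those units the gap between marginal cost and willingness to pay runs from 0 up to 29.
DWL = ½ × 29 × 104 = 1508.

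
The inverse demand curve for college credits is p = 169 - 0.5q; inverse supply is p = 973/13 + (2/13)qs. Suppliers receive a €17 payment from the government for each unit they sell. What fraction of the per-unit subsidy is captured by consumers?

Consumer share = 13/17

Pre-subsidy: 169 - 0.5q = 973/13 + (2/13)q gives q* = 144 and p* = 97.
With the subsidy, sellers receive ps = pb + 17 for each unit, where pb is the price buyers pay.
On the curves, pb = 169 - 0.5q and ps = 973/13 + (2/13)q; the wedge ps − pb = 17 gives 973/13 + (2/13)q − (169 - 0.5q) = 17, so q' = 170.
Then pb = 169 − 0.5·170 = 84 and ps = 973/13 + (2/13)·170 = 101.
Buyers' price falls by p* − pb = 97 − 84 = 13; sellers' price rises by ps − p* = 101 − 97 = 4.
So consumers capture 13/17 = 13/17 of each unit of subsidy.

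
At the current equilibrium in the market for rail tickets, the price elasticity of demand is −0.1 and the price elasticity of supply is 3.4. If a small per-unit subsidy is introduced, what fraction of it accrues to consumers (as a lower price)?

For a small subsidy around the equilibrium, the benefit split depends on the relative slopes, which at a point are proportional to the elasticities.
Buyer share = εs/(εs + |εd|) = 3.4/(3.4 + 0.1) = 34/35; seller share = |εd|/(εs + |εd|) = 1/35.

Consumer share = 34/35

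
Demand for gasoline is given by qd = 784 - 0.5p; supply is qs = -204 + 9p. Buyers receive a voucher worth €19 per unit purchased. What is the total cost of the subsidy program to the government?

Pre-subsidy: 784 - 0.5p = -204 + 9p gives p* = 104, q* = 732.
With the rebate, buyers effectively pay pb = ps − 19, where ps is the price sellers receive.
Demand in terms of ps becomes qd = 784 − 0.5(ps − 19) = 793.5 - 0.5ps. Setting this equal to supply: 793.5 - 0.5ps = -204 + 9ps, so ps = 105.
Buyers pay pb = 105 − 19 = 86; q' = -204 + 9·105 = 741.
Government outlay = subsidy × quantity = 19 × 741 = 14079.

Government cost = €14079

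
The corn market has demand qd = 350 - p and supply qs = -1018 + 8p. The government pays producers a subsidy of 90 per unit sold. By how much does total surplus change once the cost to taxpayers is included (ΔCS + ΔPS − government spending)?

Net change in total surplus = -3600

Pre-subsidy: 350 - p = -1018 + 8p gives p* = 152, q* = 198.
With the subsidy, sellers receive ps = pb + 90 for each unit, where pb is the price buyers pay.
Supply in terms of pb becomes qs = -1018 + 8(pb + 90) = -298 + 8pb. Setting this equal to demand: 350 - pb = -298 + 8pb, so pb = 72.
Sellers receive ps = 72 + 90 = 162; q' = 350 − 1·72 = 278.
ΔCS = ½(198 + 278)(152 − 72) = 19040; ΔPS = ½(198 + 278)(162 − 152) = 2380.
Government spending = 90 × 278 = 25020.
Net change = 19040 + 2380 − 25020 = -3600. The loss equals the DWL triangle ½·90·80.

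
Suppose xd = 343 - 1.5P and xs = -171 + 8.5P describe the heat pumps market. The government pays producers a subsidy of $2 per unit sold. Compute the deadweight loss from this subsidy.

Deadweight loss = $2.55

Pre-subsidy: 343 - 1.5P = -171 + 8.5P gives P* = 51.4, x* = 265.9.
With the subsidy, sellers receive Ps = Pb + 2 for each unit, where Pb is the price buyers pay.
Supply in terms of Pb becomes xs = -171 + 8.5(Pb + 2) = -154 + 8.5Pb. Setting this equal to demand: 343 - 1.5Pb = -154 + 8.5Pb, so Pb = 49.7.
Sellers receive Ps = 49.7 + 2 = 51.7; x' = 343 − 1.5·49.7 = 268.45.
The subsidy expands output by 268.45 − 265.9 = 2.55 past the efficient level; on those units the gap between marginal cost and willingness to pay runs from 0 up to 2.
DWL = ½ × 2 × 2.55 = 2.55.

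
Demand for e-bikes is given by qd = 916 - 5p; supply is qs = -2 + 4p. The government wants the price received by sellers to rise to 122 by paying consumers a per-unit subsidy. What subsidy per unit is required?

At a seller price of 122, quantity supplied is -2 + 4·122 = 486.
Buyers absorb 486 only when they pay pb with 916 − 5·pb = 486, i.e. pb = 86.
s = ps − pb = 122 − 86 = 36.

Required subsidy s = 36 per unit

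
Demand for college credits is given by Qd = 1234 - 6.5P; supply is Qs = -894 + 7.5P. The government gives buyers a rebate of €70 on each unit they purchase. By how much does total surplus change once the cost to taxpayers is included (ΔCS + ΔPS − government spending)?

Net change in total surplus = -€8531.25

Pre-subsidy: 1234 - 6.5P = -894 + 7.5P gives P* = 152, Q* = 246.
With the rebate, buyers effectively pay Pb = Ps − 70, where Ps is the price sellers receive.
Demand in terms of Ps becomes Qd = 1234 − 6.5(Ps − 70) = 1689 - 6.5Ps. Setting this equal to supply: 1689 - 6.5Ps = -894 + 7.5Ps, so Ps = 184.5.
Buyers pay Pb = 184.5 − 70 = 114.5; Q' = -894 + 7.5·184.5 = 489.75.
ΔCS = ½(246 + 489.75)(152 − 114.5) = 13795.3125; ΔPS = ½(246 + 489.75)(184.5 − 152) = 11955.9375.
Government spending = 70 × 489.75 = 34282.5.
Net change = 13795.3125 + 11955.9375 − 34282.5 = -8531.25. The loss equals the DWL triangle ½·70·243.75.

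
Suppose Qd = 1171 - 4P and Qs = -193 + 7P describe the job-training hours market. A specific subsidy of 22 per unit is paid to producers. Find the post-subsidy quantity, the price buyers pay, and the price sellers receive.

Q' = 731; buyers pay 110; sellers receive 132

Pre-subsidy: 1171 - 4P = -193 + 7P gives P* = 124, Q* = 675.
With the subsidy, sellers receive Ps = Pb + 22 for each unit, where Pb is the price buyers pay.
Supply in terms of Pb becomes Qs = -193 + 7(Pb + 22) = -39 + 7Pb. Setting this equal to demand: 1171 - 4Pb = -39 + 7Pb, so Pb = 110.
Sellers receive Ps = 110 + 22 = 132; Q' = 1171 − 4·110 = 731.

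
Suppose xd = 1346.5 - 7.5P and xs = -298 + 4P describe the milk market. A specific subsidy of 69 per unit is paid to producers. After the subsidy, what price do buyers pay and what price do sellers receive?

Pre-subsidy: 1346.5 - 7.5P = -298 + 4P gives P* = 143, x* = 274.
With the subsidy, sellers receive Ps = Pb + 69 for each unit, where Pb is the price buyers pay.
Supply in terms of Pb becomes xs = -298 + 4(Pb + 69) = -22 + 4Pb. Setting this equal to demand: 1346.5 - 7.5Pb = -22 + 4Pb, so Pb = 119.
Sellers receive Ps = 119 + 69 = 188; x' = 1346.5 − 7.5·119 = 454.

Buyers pay 119; sellers receive 188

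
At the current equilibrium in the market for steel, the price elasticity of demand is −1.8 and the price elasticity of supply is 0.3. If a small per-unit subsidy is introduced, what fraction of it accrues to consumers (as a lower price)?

Consumer share = 1/7

For a small subsidy around the equilibrium, the benefit split depends on the relative slopes, which at a point are proportional to the elasticities.
Buyer share = εs/(εs + |εd|) = 0.3/(0.3 + 1.8) = 1/7; seller share = |εd|/(εs + |εd|) = 6/7.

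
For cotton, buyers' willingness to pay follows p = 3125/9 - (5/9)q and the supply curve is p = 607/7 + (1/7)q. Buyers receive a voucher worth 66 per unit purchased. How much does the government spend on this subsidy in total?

Government cost = 30855

Pre-subsidy: 3125/9 - (5/9)q = 607/7 + (1/7)q gives q* = 373 and p* = 140.
With the rebate, buyers effectively pay pb = ps − 66, where ps is the price sellers receive.
On the curves, pb = 3125/9 - (5/9)q and ps = 607/7 + (1/7)q; the wedge ps − pb = 66 gives 607/7 + (1/7)q − (3125/9 - (5/9)q) = 66, so q' = 467.5.
Then pb = 3125/9 − (5/9)·467.5 = 87.5 and ps = 607/7 + (1/7)·467.5 = 153.5.
Government outlay = subsidy × quantity = 66 × 467.5 = 30855.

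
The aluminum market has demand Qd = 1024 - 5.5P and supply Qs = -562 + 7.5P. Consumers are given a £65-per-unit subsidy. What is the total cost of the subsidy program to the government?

Government cost = £36351.25

Pre-subsidy: 1024 - 5.5P = -562 + 7.5P gives P* = 122, Q* = 353.
With the rebate, buyers effectively pay Pb = Ps − 65, where Ps is the price sellers receive.
Demand in terms of Ps becomes Qd = 1024 − 5.5(Ps − 65) = 1381.5 - 5.5Ps. Setting this equal to supply: 1381.5 - 5.5Ps = -562 + 7.5Ps, so Ps = 149.5.
Buyers pay Pb = 149.5 − 65 = 84.5; Q' = -562 + 7.5·149.5 = 559.25.
Government outlay = subsidy × quantity = 65 × 559.25 = 36351.25.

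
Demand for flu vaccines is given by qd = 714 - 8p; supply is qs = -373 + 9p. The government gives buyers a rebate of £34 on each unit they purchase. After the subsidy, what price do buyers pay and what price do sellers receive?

Buyers pay 781/17; sellers receive 1359/17

Pre-subsidy: 714 - 8p = -373 + 9p gives p* = 1087/17, q* = 3442/17.
With the rebate, buyers effectively pay pb = ps − 34, where ps is the price sellers receive.
Demand in terms of ps becomes qd = 714 − 8(ps − 34) = 986 - 8ps. Setting this equal to supply: 986 - 8ps = -373 + 9ps, so ps = 1359/17.
Buyers pay pb = 1359/17 − 34 = 781/17; q' = -373 + 9·(1359/17) = 5890/17.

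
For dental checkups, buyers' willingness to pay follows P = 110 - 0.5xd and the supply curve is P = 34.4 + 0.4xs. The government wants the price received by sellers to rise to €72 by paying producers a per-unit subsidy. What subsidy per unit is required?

Required subsidy s = €9 per unit

At a seller price of 72, quantity supplied is -86 + 2.5·72 = 94.
Buyers absorb 94 only when they pay Pb = 110 − 0.5·94 = 63.
s = Ps − Pb = 72 − 63 = 9.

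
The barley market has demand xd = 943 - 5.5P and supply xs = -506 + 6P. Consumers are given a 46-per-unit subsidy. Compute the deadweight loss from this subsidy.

Pre-subsidy: 943 - 5.5P = -506 + 6P gives P* = 126, x* = 250.
With the rebate, buyers effectively pay Pb = Ps − 46, where Ps is the price sellers receive.
Demand in terms of Ps becomes xd = 943 − 5.5(Ps − 46) = 1196 - 5.5Ps. Setting this equal to supply: 1196 - 5.5Ps = -506 + 6Ps, so Ps = 148.
Buyers pay Pb = 148 − 46 = 102; x' = -506 + 6·148 = 382.
The subsidy expands output by 382 − 250 = 132 past the efficient level; on those units the gap between marginal cost and willingness to pay runs from 0 up to 46.
DWL = ½ × 46 × 132 = 3036.

Deadweight loss = 3036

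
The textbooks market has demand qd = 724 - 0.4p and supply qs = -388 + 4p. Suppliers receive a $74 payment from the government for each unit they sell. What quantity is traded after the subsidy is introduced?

Pre-subsidy: 724 - 0.4p = -388 + 4p gives p* = 2780/11, q* = 6852/11.
With the subsidy, sellers receive ps = pb + 74 for each unit, where pb is the price buyers pay.
Supply in terms of pb becomes qs = -388 + 4(pb + 74) = -92 + 4pb. Setting this equal to demand: 724 - 0.4pb = -92 + 4pb, so pb = 2040/11.
Sellers receive ps = 2040/11 + 74 = 2854/11; q' = 724 − 0.4·(2040/11) = 7148/11.

q' = 7148/11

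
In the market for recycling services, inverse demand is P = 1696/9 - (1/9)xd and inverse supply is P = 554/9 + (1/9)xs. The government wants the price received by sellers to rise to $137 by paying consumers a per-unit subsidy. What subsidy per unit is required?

Required subsidy s = $24 per unit

At a seller price of 137, quantity supplied is -554 + 9·137 = 679.
Buyers absorb 679 only when they pay Pb = 1696/9 − (1/9)·679 = 113.
s = Ps − Pb = 137 − 113 = 24.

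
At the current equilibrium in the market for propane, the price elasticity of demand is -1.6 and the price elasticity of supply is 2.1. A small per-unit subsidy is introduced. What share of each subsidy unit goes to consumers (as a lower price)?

For a small subsidy around the equilibrium, the benefit split depends on the relative slopes, which at a point are proportional to the elasticities.
Buyer share = εs/(εs + |εd|) = 2.1/(2.1 + 1.6) = 21/37; seller share = |εd|/(εs + |εd|) = 16/37.

Consumer share = 21/37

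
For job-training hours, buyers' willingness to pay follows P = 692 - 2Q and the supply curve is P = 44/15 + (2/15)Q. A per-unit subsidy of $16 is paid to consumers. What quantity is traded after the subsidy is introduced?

Q' = 330.5

Pre-subsidy: 692 - 2Q = 44/15 + (2/15)Q gives Q* = 323 and P* = 46.
With the rebate, buyers effectively pay Pb = Ps − 16, where Ps is the price sellers receive.
On the curves, Pb = 692 - 2Q and Ps = 44/15 + (2/15)Q; the wedge Ps − Pb = 16 gives 44/15 + (2/15)Q − (692 - 2Q) = 16, so Q' = 330.5.
Then Pb = 692 − 2·330.5 = 31 and Ps = 44/15 + (2/15)·330.5 = 47.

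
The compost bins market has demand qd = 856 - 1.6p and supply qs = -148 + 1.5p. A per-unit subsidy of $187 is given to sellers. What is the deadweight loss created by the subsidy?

Deadweight loss = 419628/31

Pre-subsidy: 856 - 1.6p = -148 + 1.5p gives p* = 10040/31, q* = 10472/31.
With the subsidy, sellers receive ps = pb + 187 for each unit, where pb is the price buyers pay.
Supply in terms of pb becomes qs = -148 + 1.5(pb + 187) = 132.5 + 1.5pb. Setting this equal to demand: 856 - 1.6pb = 132.5 + 1.5pb, so pb = 7235/31.
Sellers receive ps = 7235/31 + 187 = 13032/31; q' = 856 − 1.6·(7235/31) = 14960/31.
The subsidy expands output by 14960/31 − 10472/31 = 4488/31 past the efficient level; on those units the gap between marginal cost and willingness to pay runs from 0 up to 187.
DWL = ½ × 187 × 4488/31 = 419628/31.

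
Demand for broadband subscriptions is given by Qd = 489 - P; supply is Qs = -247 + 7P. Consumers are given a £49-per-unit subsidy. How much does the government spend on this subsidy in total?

Pre-subsidy: 489 - P = -247 + 7P gives P* = 92, Q* = 397.
With the rebate, buyers effectively pay Pb = Ps − 49, where Ps is the price sellers receive.
Demand in terms of Ps becomes Qd = 489 − 1(Ps − 49) = 538 - Ps. Setting this equal to supply: 538 - Ps = -247 + 7Ps, so Ps = 98.125.
Buyers pay Pb = 98.125 − 49 = 49.125; Q' = -247 + 7·98.125 = 439.875.
Government outlay = subsidy × quantity = 49 × 439.875 = 21553.875.

Government cost = £21553.875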